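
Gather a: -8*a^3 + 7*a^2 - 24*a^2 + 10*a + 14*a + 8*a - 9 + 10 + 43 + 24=-8*a^3 - 17*a^2 + 32*a + 68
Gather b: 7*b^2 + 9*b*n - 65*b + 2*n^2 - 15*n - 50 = 7*b^2 + b*(9*n - 65) + 2*n^2 - 15*n - 50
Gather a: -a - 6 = -a - 6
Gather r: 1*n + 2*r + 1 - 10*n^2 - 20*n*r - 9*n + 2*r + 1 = -10*n^2 - 8*n + r*(4 - 20*n) + 2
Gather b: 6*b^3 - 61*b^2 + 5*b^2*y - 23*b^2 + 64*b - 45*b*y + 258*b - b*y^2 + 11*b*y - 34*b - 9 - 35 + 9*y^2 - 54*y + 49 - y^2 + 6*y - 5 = 6*b^3 + b^2*(5*y - 84) + b*(-y^2 - 34*y + 288) + 8*y^2 - 48*y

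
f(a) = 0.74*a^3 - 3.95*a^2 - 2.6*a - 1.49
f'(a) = 2.22*a^2 - 7.9*a - 2.6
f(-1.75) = -13.00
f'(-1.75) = 18.02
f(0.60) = -4.31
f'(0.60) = -6.54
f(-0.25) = -1.10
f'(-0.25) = -0.49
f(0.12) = -1.86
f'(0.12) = -3.52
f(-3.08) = -52.57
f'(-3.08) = 42.79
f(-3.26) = -60.63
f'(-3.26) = 46.75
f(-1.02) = -3.73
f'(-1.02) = 7.77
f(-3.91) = -95.95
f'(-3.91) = 62.23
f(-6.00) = -287.93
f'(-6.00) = 124.72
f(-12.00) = -1817.81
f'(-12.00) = 411.88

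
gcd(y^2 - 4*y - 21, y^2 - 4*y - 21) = y^2 - 4*y - 21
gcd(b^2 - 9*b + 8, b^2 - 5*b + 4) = b - 1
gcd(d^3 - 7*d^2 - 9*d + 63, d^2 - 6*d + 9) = d - 3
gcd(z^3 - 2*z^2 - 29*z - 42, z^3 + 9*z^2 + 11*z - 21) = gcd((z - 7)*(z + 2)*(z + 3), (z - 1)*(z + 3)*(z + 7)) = z + 3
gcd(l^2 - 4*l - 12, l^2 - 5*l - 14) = l + 2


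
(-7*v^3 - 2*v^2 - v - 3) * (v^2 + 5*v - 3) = -7*v^5 - 37*v^4 + 10*v^3 - 2*v^2 - 12*v + 9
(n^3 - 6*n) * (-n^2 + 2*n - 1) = -n^5 + 2*n^4 + 5*n^3 - 12*n^2 + 6*n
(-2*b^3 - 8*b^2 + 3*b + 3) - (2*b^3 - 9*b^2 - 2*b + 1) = -4*b^3 + b^2 + 5*b + 2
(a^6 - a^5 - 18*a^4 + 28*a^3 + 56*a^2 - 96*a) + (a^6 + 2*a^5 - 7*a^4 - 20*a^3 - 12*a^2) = 2*a^6 + a^5 - 25*a^4 + 8*a^3 + 44*a^2 - 96*a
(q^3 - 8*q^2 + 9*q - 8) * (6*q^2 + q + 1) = 6*q^5 - 47*q^4 + 47*q^3 - 47*q^2 + q - 8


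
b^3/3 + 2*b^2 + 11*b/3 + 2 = (b/3 + 1)*(b + 1)*(b + 2)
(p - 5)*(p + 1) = p^2 - 4*p - 5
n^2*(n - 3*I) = n^3 - 3*I*n^2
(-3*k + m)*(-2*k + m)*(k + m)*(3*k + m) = 18*k^4 + 9*k^3*m - 11*k^2*m^2 - k*m^3 + m^4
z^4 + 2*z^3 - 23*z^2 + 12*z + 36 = (z - 3)*(z - 2)*(z + 1)*(z + 6)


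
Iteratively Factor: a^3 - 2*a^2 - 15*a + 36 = (a + 4)*(a^2 - 6*a + 9) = (a - 3)*(a + 4)*(a - 3)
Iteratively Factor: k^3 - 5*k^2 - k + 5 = (k - 1)*(k^2 - 4*k - 5) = (k - 1)*(k + 1)*(k - 5)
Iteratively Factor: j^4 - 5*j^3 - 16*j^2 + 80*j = (j - 5)*(j^3 - 16*j) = j*(j - 5)*(j^2 - 16) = j*(j - 5)*(j - 4)*(j + 4)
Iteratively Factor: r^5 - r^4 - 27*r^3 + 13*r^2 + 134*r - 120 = (r + 3)*(r^4 - 4*r^3 - 15*r^2 + 58*r - 40) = (r - 1)*(r + 3)*(r^3 - 3*r^2 - 18*r + 40) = (r - 5)*(r - 1)*(r + 3)*(r^2 + 2*r - 8) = (r - 5)*(r - 1)*(r + 3)*(r + 4)*(r - 2)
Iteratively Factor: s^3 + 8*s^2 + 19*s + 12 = (s + 3)*(s^2 + 5*s + 4) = (s + 1)*(s + 3)*(s + 4)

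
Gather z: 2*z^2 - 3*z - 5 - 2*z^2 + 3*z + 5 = 0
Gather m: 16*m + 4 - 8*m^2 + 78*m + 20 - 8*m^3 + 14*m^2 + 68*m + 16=-8*m^3 + 6*m^2 + 162*m + 40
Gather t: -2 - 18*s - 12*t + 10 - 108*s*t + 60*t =-18*s + t*(48 - 108*s) + 8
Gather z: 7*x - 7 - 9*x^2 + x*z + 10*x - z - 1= -9*x^2 + 17*x + z*(x - 1) - 8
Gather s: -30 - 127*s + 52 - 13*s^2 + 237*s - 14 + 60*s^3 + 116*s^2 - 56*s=60*s^3 + 103*s^2 + 54*s + 8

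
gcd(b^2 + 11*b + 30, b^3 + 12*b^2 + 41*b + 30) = b^2 + 11*b + 30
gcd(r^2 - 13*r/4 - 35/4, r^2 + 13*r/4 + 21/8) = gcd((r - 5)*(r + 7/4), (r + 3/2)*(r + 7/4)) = r + 7/4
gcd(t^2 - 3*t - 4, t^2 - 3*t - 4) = t^2 - 3*t - 4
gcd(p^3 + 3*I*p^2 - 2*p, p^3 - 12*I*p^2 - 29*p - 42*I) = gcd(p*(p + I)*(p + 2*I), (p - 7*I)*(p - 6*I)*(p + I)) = p + I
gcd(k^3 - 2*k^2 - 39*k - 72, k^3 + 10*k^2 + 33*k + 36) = k^2 + 6*k + 9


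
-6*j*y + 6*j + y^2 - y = (-6*j + y)*(y - 1)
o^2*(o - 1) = o^3 - o^2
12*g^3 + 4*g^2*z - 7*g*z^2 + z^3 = (-6*g + z)*(-2*g + z)*(g + z)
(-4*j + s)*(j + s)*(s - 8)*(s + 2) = -4*j^2*s^2 + 24*j^2*s + 64*j^2 - 3*j*s^3 + 18*j*s^2 + 48*j*s + s^4 - 6*s^3 - 16*s^2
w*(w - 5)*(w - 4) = w^3 - 9*w^2 + 20*w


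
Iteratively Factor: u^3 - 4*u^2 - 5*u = (u + 1)*(u^2 - 5*u) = u*(u + 1)*(u - 5)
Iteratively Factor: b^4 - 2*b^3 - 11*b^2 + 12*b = (b - 1)*(b^3 - b^2 - 12*b) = (b - 4)*(b - 1)*(b^2 + 3*b) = b*(b - 4)*(b - 1)*(b + 3)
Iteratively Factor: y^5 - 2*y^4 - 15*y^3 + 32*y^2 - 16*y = (y)*(y^4 - 2*y^3 - 15*y^2 + 32*y - 16) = y*(y - 1)*(y^3 - y^2 - 16*y + 16) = y*(y - 4)*(y - 1)*(y^2 + 3*y - 4) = y*(y - 4)*(y - 1)^2*(y + 4)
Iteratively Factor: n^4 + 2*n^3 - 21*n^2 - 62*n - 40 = (n - 5)*(n^3 + 7*n^2 + 14*n + 8) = (n - 5)*(n + 1)*(n^2 + 6*n + 8) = (n - 5)*(n + 1)*(n + 2)*(n + 4)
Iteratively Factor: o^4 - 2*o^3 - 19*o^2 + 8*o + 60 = (o + 3)*(o^3 - 5*o^2 - 4*o + 20) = (o - 5)*(o + 3)*(o^2 - 4) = (o - 5)*(o + 2)*(o + 3)*(o - 2)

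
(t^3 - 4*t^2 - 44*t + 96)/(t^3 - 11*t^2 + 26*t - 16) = (t + 6)/(t - 1)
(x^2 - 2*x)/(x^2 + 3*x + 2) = x*(x - 2)/(x^2 + 3*x + 2)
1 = 1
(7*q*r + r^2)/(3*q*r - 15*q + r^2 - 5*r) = r*(7*q + r)/(3*q*r - 15*q + r^2 - 5*r)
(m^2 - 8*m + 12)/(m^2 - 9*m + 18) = (m - 2)/(m - 3)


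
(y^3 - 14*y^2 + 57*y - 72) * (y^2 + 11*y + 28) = y^5 - 3*y^4 - 69*y^3 + 163*y^2 + 804*y - 2016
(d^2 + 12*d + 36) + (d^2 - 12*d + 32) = 2*d^2 + 68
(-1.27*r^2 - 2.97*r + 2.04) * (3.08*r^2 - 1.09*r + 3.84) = -3.9116*r^4 - 7.7633*r^3 + 4.6437*r^2 - 13.6284*r + 7.8336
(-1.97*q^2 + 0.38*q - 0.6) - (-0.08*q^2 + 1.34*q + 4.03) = -1.89*q^2 - 0.96*q - 4.63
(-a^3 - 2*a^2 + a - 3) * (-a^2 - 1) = a^5 + 2*a^4 + 5*a^2 - a + 3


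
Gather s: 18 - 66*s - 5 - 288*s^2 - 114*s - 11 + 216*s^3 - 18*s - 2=216*s^3 - 288*s^2 - 198*s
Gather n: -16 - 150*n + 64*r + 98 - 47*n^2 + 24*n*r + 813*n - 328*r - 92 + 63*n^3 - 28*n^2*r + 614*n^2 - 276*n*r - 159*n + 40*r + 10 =63*n^3 + n^2*(567 - 28*r) + n*(504 - 252*r) - 224*r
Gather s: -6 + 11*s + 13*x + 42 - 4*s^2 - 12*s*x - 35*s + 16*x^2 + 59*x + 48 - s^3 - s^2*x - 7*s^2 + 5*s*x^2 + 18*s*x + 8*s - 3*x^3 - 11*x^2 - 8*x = -s^3 + s^2*(-x - 11) + s*(5*x^2 + 6*x - 16) - 3*x^3 + 5*x^2 + 64*x + 84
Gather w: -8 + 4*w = 4*w - 8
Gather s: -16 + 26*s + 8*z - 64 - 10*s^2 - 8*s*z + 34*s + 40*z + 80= -10*s^2 + s*(60 - 8*z) + 48*z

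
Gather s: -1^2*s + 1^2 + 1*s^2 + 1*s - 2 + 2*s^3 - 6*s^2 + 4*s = 2*s^3 - 5*s^2 + 4*s - 1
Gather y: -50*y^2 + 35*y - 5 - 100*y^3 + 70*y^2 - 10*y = -100*y^3 + 20*y^2 + 25*y - 5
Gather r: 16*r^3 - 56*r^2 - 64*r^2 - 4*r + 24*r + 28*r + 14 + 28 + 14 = 16*r^3 - 120*r^2 + 48*r + 56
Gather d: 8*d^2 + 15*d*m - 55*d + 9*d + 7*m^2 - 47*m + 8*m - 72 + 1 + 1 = 8*d^2 + d*(15*m - 46) + 7*m^2 - 39*m - 70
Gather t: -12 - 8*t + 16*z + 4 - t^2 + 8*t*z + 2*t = -t^2 + t*(8*z - 6) + 16*z - 8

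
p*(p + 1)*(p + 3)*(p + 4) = p^4 + 8*p^3 + 19*p^2 + 12*p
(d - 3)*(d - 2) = d^2 - 5*d + 6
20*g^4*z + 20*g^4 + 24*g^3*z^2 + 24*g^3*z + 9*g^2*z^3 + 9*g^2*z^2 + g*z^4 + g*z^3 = (2*g + z)^2*(5*g + z)*(g*z + g)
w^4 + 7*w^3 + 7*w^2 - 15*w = w*(w - 1)*(w + 3)*(w + 5)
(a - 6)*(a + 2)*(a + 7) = a^3 + 3*a^2 - 40*a - 84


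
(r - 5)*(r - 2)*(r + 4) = r^3 - 3*r^2 - 18*r + 40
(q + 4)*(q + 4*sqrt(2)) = q^2 + 4*q + 4*sqrt(2)*q + 16*sqrt(2)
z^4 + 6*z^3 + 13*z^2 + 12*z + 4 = (z + 1)^2*(z + 2)^2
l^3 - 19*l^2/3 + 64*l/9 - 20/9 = (l - 5)*(l - 2/3)^2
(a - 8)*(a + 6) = a^2 - 2*a - 48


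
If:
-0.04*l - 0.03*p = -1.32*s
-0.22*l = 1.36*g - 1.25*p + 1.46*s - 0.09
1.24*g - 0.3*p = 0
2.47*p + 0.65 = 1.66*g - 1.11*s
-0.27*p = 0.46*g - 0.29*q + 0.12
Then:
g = -0.07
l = -0.67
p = -0.30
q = 0.02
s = -0.03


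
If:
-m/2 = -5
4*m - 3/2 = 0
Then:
No Solution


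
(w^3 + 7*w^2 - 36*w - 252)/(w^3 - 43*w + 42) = (w + 6)/(w - 1)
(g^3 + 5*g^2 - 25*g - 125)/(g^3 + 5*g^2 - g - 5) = (g^2 - 25)/(g^2 - 1)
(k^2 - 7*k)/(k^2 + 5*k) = (k - 7)/(k + 5)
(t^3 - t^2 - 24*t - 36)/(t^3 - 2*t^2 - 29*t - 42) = (t - 6)/(t - 7)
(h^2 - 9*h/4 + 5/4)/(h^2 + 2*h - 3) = (h - 5/4)/(h + 3)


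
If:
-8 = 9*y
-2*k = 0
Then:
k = 0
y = -8/9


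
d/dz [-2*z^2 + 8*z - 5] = 8 - 4*z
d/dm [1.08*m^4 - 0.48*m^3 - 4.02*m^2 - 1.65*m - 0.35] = 4.32*m^3 - 1.44*m^2 - 8.04*m - 1.65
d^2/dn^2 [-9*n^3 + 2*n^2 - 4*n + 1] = 4 - 54*n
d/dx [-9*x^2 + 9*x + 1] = 9 - 18*x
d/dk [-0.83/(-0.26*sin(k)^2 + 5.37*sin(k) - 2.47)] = (4.4571 - 0.4316*sin(k))*cos(k)/(0.26*sin(k)^2 - 5.37*sin(k) + 2.47)^2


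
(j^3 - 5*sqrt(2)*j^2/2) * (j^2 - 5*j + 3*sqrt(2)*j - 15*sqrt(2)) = j^5 - 5*j^4 + sqrt(2)*j^4/2 - 15*j^3 - 5*sqrt(2)*j^3/2 + 75*j^2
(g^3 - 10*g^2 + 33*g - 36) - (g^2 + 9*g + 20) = g^3 - 11*g^2 + 24*g - 56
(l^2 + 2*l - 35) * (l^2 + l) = l^4 + 3*l^3 - 33*l^2 - 35*l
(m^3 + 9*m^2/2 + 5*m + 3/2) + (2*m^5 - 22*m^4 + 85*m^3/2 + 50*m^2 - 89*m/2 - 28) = 2*m^5 - 22*m^4 + 87*m^3/2 + 109*m^2/2 - 79*m/2 - 53/2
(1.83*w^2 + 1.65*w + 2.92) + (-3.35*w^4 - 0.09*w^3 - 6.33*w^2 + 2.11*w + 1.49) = -3.35*w^4 - 0.09*w^3 - 4.5*w^2 + 3.76*w + 4.41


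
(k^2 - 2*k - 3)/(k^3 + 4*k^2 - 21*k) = (k + 1)/(k*(k + 7))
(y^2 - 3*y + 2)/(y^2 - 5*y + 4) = (y - 2)/(y - 4)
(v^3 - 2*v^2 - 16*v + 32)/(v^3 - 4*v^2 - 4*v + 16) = (v + 4)/(v + 2)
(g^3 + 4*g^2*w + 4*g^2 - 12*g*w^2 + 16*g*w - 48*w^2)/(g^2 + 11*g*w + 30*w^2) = (g^2 - 2*g*w + 4*g - 8*w)/(g + 5*w)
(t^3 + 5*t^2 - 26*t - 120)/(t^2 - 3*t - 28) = (t^2 + t - 30)/(t - 7)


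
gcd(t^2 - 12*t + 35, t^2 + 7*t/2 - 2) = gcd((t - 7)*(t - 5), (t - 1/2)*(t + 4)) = 1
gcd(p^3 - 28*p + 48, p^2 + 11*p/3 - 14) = p + 6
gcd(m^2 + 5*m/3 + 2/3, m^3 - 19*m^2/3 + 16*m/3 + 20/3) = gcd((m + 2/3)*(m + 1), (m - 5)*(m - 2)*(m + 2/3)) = m + 2/3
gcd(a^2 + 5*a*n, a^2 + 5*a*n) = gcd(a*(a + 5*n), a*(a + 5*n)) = a^2 + 5*a*n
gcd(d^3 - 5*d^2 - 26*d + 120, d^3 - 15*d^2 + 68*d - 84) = d - 6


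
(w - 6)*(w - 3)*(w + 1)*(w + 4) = w^4 - 4*w^3 - 23*w^2 + 54*w + 72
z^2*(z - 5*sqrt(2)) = z^3 - 5*sqrt(2)*z^2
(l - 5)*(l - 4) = l^2 - 9*l + 20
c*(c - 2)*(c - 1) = c^3 - 3*c^2 + 2*c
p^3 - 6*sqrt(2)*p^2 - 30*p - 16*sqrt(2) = (p - 8*sqrt(2))*(p + sqrt(2))^2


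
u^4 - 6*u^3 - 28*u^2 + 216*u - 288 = (u - 6)*(u - 4)*(u - 2)*(u + 6)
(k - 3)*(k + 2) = k^2 - k - 6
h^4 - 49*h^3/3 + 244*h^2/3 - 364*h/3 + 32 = (h - 8)*(h - 6)*(h - 2)*(h - 1/3)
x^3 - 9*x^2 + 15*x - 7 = (x - 7)*(x - 1)^2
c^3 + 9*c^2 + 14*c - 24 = (c - 1)*(c + 4)*(c + 6)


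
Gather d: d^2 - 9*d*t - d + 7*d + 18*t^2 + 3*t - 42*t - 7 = d^2 + d*(6 - 9*t) + 18*t^2 - 39*t - 7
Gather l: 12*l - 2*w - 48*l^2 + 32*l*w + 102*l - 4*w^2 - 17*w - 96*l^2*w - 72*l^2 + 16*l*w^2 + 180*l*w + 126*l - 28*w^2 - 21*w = l^2*(-96*w - 120) + l*(16*w^2 + 212*w + 240) - 32*w^2 - 40*w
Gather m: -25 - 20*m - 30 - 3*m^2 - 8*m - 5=-3*m^2 - 28*m - 60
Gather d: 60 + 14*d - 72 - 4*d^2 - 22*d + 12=-4*d^2 - 8*d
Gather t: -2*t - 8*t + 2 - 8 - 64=-10*t - 70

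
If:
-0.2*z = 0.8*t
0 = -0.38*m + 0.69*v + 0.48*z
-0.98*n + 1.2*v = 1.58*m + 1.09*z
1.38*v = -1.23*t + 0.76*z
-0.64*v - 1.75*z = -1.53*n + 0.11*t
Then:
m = 0.00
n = 0.00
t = 0.00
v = 0.00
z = 0.00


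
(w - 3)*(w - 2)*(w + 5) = w^3 - 19*w + 30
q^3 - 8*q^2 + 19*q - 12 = (q - 4)*(q - 3)*(q - 1)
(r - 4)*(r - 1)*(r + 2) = r^3 - 3*r^2 - 6*r + 8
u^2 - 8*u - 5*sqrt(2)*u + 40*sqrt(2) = (u - 8)*(u - 5*sqrt(2))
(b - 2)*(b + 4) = b^2 + 2*b - 8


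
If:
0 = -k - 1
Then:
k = -1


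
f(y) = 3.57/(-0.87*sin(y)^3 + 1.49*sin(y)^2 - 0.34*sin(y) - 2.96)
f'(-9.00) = -1.04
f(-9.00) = -1.42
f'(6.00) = 0.63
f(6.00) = -1.31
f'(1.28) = -0.02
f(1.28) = -1.33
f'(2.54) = 0.19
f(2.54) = -1.26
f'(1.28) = -0.02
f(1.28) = -1.33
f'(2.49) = 0.18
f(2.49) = -1.27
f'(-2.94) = -0.46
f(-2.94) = -1.26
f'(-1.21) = 17.46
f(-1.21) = -5.71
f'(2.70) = 0.18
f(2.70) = -1.23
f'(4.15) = -7.73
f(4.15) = -3.31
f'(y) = 3.57*(2.61*sin(y)^2*cos(y) - 2.98*sin(y)*cos(y) + 0.34*cos(y))/(-0.87*sin(y)^3 + 1.49*sin(y)^2 - 0.34*sin(y) - 2.96)^2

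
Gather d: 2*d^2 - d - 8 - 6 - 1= 2*d^2 - d - 15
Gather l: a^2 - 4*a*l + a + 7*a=a^2 - 4*a*l + 8*a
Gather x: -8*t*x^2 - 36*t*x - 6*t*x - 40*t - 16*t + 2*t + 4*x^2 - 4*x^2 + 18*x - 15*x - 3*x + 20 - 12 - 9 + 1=-8*t*x^2 - 42*t*x - 54*t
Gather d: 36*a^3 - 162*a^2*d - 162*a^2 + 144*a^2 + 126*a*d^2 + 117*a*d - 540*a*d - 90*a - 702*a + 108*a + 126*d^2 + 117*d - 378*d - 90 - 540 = 36*a^3 - 18*a^2 - 684*a + d^2*(126*a + 126) + d*(-162*a^2 - 423*a - 261) - 630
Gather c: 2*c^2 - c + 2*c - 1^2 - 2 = 2*c^2 + c - 3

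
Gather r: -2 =-2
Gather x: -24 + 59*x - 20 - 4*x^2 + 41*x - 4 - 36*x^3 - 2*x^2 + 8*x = -36*x^3 - 6*x^2 + 108*x - 48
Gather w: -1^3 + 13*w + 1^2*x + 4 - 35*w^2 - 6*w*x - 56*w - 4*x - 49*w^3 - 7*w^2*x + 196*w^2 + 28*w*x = -49*w^3 + w^2*(161 - 7*x) + w*(22*x - 43) - 3*x + 3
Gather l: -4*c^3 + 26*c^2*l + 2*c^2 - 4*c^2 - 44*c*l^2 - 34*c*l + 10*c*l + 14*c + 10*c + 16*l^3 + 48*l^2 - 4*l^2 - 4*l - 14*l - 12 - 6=-4*c^3 - 2*c^2 + 24*c + 16*l^3 + l^2*(44 - 44*c) + l*(26*c^2 - 24*c - 18) - 18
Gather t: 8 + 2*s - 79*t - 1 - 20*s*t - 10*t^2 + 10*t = 2*s - 10*t^2 + t*(-20*s - 69) + 7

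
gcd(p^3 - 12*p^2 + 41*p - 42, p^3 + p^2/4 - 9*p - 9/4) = p - 3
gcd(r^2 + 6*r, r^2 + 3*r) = r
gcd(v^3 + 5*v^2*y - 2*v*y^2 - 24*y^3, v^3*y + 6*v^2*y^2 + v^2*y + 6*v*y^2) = 1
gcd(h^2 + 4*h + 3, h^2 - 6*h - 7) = h + 1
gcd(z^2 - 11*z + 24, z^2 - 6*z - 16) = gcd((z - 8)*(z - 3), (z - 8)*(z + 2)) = z - 8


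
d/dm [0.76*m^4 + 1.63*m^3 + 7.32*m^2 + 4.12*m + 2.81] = 3.04*m^3 + 4.89*m^2 + 14.64*m + 4.12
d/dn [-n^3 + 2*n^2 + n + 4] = -3*n^2 + 4*n + 1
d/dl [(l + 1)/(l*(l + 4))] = (-l^2 - 2*l - 4)/(l^2*(l^2 + 8*l + 16))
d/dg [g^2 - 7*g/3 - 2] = 2*g - 7/3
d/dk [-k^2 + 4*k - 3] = 4 - 2*k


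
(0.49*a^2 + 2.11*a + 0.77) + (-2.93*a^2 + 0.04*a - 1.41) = -2.44*a^2 + 2.15*a - 0.64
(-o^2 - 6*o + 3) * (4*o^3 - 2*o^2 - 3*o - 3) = -4*o^5 - 22*o^4 + 27*o^3 + 15*o^2 + 9*o - 9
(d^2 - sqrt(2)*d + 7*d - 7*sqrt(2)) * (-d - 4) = -d^3 - 11*d^2 + sqrt(2)*d^2 - 28*d + 11*sqrt(2)*d + 28*sqrt(2)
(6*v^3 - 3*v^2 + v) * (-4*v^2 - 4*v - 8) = -24*v^5 - 12*v^4 - 40*v^3 + 20*v^2 - 8*v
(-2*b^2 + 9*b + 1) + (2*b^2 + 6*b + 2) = 15*b + 3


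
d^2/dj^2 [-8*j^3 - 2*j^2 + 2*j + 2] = -48*j - 4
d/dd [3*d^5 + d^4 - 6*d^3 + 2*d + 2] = 15*d^4 + 4*d^3 - 18*d^2 + 2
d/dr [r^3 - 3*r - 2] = 3*r^2 - 3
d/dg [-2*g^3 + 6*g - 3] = 6 - 6*g^2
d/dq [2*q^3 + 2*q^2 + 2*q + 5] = 6*q^2 + 4*q + 2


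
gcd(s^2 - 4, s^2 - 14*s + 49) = 1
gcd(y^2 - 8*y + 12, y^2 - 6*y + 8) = y - 2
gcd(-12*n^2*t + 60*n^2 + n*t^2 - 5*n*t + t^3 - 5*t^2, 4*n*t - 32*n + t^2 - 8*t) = 4*n + t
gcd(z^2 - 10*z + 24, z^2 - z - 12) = z - 4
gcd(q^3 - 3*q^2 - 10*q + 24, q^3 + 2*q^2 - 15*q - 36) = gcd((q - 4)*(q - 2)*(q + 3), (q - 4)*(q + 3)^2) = q^2 - q - 12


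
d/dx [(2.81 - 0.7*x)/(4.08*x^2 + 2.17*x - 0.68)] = (2.856*x^2 - 22.9296*x - 5.6217)/(16.6464*x^4 + 17.7072*x^3 - 0.839900000000001*x^2 - 2.9512*x + 0.4624)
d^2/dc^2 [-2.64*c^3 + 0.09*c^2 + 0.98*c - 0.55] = 0.18 - 15.84*c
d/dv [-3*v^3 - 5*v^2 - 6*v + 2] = -9*v^2 - 10*v - 6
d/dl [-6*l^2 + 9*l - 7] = 9 - 12*l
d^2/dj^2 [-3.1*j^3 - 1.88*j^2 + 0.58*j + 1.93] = -18.6*j - 3.76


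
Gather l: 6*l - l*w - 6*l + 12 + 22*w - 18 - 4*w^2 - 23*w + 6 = -l*w - 4*w^2 - w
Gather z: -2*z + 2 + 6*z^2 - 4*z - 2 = 6*z^2 - 6*z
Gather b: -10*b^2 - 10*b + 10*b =-10*b^2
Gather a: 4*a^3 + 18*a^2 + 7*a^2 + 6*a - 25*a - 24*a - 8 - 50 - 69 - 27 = 4*a^3 + 25*a^2 - 43*a - 154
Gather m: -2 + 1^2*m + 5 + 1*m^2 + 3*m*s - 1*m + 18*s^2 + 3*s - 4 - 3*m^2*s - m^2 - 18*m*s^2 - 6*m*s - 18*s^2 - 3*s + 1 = -3*m^2*s + m*(-18*s^2 - 3*s)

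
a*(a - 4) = a^2 - 4*a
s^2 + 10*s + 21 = (s + 3)*(s + 7)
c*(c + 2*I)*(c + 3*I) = c^3 + 5*I*c^2 - 6*c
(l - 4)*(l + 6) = l^2 + 2*l - 24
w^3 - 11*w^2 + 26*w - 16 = (w - 8)*(w - 2)*(w - 1)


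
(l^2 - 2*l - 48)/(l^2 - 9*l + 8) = (l + 6)/(l - 1)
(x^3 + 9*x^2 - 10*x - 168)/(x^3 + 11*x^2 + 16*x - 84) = (x - 4)/(x - 2)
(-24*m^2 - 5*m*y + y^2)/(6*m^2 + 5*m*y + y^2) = (-8*m + y)/(2*m + y)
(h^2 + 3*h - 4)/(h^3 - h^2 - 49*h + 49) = (h + 4)/(h^2 - 49)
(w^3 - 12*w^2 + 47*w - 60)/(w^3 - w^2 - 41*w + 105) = (w - 4)/(w + 7)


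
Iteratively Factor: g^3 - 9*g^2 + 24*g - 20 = (g - 2)*(g^2 - 7*g + 10) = (g - 5)*(g - 2)*(g - 2)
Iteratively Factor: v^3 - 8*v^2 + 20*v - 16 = (v - 2)*(v^2 - 6*v + 8) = (v - 4)*(v - 2)*(v - 2)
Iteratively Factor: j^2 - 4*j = (j - 4)*(j)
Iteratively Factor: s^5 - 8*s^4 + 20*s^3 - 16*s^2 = (s - 4)*(s^4 - 4*s^3 + 4*s^2) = (s - 4)*(s - 2)*(s^3 - 2*s^2) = (s - 4)*(s - 2)^2*(s^2) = s*(s - 4)*(s - 2)^2*(s)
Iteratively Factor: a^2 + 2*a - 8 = (a - 2)*(a + 4)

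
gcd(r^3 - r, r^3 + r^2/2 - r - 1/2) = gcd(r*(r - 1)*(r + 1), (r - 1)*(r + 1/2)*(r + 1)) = r^2 - 1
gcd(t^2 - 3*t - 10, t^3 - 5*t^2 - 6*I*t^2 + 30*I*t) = t - 5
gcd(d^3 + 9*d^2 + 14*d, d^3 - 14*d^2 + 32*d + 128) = d + 2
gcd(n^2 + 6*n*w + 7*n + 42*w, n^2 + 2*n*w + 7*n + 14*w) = n + 7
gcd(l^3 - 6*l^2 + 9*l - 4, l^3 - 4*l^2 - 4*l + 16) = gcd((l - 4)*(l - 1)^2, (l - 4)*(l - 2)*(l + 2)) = l - 4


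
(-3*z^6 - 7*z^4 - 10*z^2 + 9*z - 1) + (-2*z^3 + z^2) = -3*z^6 - 7*z^4 - 2*z^3 - 9*z^2 + 9*z - 1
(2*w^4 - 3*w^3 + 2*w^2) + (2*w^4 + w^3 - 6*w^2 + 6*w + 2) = 4*w^4 - 2*w^3 - 4*w^2 + 6*w + 2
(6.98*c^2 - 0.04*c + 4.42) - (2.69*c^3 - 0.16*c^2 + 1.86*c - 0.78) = -2.69*c^3 + 7.14*c^2 - 1.9*c + 5.2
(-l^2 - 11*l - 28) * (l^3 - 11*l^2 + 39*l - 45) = -l^5 + 54*l^3 - 76*l^2 - 597*l + 1260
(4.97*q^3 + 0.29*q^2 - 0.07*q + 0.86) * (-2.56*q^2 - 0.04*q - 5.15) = -12.7232*q^5 - 0.9412*q^4 - 25.4279*q^3 - 3.6923*q^2 + 0.3261*q - 4.429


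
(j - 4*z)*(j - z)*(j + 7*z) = j^3 + 2*j^2*z - 31*j*z^2 + 28*z^3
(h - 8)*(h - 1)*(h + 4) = h^3 - 5*h^2 - 28*h + 32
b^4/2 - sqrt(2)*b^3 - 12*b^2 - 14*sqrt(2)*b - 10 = (b/2 + sqrt(2)/2)*(b - 5*sqrt(2))*(b + sqrt(2))^2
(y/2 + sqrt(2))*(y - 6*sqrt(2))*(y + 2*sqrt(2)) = y^3/2 - sqrt(2)*y^2 - 20*y - 24*sqrt(2)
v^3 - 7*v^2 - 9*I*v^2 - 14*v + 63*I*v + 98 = (v - 7)*(v - 7*I)*(v - 2*I)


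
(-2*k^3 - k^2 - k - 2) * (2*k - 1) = -4*k^4 - k^2 - 3*k + 2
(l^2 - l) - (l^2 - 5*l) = 4*l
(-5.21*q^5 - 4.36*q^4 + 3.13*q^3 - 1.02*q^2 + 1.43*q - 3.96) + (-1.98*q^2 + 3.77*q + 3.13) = -5.21*q^5 - 4.36*q^4 + 3.13*q^3 - 3.0*q^2 + 5.2*q - 0.83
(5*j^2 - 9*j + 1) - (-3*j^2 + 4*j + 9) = 8*j^2 - 13*j - 8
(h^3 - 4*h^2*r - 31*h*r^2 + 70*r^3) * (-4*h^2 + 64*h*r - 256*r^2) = -4*h^5 + 80*h^4*r - 388*h^3*r^2 - 1240*h^2*r^3 + 12416*h*r^4 - 17920*r^5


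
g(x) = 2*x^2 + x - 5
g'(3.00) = 13.00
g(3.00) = 16.00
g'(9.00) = 37.00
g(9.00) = 166.00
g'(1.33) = 6.32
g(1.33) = -0.13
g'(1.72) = 7.88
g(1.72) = 2.64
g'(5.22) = 21.88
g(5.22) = 54.72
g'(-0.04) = 0.84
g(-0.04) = -5.04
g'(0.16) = 1.64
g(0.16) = -4.79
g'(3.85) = 16.40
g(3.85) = 28.50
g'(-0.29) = -0.16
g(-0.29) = -5.12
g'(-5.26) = -20.04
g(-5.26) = 45.08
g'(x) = 4*x + 1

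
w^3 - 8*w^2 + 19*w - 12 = (w - 4)*(w - 3)*(w - 1)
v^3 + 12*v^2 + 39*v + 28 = (v + 1)*(v + 4)*(v + 7)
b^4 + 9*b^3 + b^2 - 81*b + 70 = (b - 2)*(b - 1)*(b + 5)*(b + 7)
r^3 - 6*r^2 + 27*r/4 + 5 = (r - 4)*(r - 5/2)*(r + 1/2)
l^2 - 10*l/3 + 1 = (l - 3)*(l - 1/3)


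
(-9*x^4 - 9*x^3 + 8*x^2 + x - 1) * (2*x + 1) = -18*x^5 - 27*x^4 + 7*x^3 + 10*x^2 - x - 1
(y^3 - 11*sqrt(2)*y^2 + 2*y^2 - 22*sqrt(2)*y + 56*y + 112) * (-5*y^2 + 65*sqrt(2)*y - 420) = -5*y^5 - 10*y^4 + 120*sqrt(2)*y^4 - 2130*y^3 + 240*sqrt(2)*y^3 - 4260*y^2 + 8260*sqrt(2)*y^2 - 23520*y + 16520*sqrt(2)*y - 47040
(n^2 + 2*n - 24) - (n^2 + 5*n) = -3*n - 24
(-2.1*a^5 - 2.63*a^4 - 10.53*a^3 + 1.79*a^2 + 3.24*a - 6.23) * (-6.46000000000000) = 13.566*a^5 + 16.9898*a^4 + 68.0238*a^3 - 11.5634*a^2 - 20.9304*a + 40.2458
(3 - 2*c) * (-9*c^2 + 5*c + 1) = 18*c^3 - 37*c^2 + 13*c + 3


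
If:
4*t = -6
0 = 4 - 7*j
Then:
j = 4/7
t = -3/2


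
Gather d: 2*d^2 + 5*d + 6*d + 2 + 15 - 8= 2*d^2 + 11*d + 9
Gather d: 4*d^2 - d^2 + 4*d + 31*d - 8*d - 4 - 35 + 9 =3*d^2 + 27*d - 30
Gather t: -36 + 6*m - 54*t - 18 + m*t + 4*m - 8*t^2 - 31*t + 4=10*m - 8*t^2 + t*(m - 85) - 50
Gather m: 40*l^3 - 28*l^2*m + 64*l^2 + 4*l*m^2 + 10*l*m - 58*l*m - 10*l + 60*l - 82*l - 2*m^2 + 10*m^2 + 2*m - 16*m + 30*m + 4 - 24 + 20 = 40*l^3 + 64*l^2 - 32*l + m^2*(4*l + 8) + m*(-28*l^2 - 48*l + 16)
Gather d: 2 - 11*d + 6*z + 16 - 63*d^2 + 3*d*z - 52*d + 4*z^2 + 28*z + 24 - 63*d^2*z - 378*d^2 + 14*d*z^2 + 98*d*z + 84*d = d^2*(-63*z - 441) + d*(14*z^2 + 101*z + 21) + 4*z^2 + 34*z + 42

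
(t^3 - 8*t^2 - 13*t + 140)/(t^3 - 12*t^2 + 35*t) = (t + 4)/t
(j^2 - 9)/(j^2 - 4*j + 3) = (j + 3)/(j - 1)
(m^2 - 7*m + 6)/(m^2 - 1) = (m - 6)/(m + 1)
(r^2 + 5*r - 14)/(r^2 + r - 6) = (r + 7)/(r + 3)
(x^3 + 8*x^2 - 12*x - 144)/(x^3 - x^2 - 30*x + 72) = (x + 6)/(x - 3)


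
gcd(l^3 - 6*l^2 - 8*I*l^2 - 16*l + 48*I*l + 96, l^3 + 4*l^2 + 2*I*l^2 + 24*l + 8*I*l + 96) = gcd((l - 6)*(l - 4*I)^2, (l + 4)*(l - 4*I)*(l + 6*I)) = l - 4*I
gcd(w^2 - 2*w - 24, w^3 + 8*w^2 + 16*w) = w + 4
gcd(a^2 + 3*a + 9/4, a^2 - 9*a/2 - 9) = a + 3/2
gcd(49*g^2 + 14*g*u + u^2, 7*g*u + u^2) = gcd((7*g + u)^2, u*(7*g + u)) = 7*g + u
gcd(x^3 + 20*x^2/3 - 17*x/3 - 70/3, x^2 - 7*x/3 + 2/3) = x - 2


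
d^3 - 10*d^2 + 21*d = d*(d - 7)*(d - 3)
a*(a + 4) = a^2 + 4*a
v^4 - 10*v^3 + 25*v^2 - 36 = (v - 6)*(v - 3)*(v - 2)*(v + 1)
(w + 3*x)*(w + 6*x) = w^2 + 9*w*x + 18*x^2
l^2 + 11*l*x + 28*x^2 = (l + 4*x)*(l + 7*x)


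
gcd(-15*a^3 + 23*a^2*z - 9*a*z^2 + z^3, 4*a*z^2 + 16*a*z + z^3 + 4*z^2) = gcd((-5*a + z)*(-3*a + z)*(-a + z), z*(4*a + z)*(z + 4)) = 1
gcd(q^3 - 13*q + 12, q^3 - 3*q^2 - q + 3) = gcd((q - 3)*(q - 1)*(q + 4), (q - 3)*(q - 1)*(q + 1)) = q^2 - 4*q + 3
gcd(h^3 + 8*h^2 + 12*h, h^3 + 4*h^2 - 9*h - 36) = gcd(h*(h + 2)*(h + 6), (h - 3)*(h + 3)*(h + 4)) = 1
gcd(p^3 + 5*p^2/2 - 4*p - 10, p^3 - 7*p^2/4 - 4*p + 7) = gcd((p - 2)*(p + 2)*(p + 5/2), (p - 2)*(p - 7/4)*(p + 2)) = p^2 - 4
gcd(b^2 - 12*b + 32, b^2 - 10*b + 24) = b - 4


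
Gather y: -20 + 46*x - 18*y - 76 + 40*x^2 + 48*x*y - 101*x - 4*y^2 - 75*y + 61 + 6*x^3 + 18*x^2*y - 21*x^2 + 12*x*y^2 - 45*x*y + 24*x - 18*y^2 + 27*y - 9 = 6*x^3 + 19*x^2 - 31*x + y^2*(12*x - 22) + y*(18*x^2 + 3*x - 66) - 44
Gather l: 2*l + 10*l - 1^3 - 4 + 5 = 12*l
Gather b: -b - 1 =-b - 1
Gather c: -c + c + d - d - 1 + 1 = 0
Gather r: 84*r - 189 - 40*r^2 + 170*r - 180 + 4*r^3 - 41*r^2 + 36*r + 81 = 4*r^3 - 81*r^2 + 290*r - 288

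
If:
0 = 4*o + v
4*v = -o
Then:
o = 0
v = 0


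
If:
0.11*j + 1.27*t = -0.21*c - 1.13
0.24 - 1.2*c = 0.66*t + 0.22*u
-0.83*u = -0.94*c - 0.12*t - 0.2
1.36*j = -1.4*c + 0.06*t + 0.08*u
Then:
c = 0.57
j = -0.59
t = -0.93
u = 0.76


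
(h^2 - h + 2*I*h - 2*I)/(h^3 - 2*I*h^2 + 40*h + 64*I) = (h - 1)/(h^2 - 4*I*h + 32)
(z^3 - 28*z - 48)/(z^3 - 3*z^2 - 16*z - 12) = (z + 4)/(z + 1)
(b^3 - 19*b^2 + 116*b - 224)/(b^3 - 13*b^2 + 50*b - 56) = (b - 8)/(b - 2)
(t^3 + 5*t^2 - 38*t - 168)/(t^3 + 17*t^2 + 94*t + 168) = (t - 6)/(t + 6)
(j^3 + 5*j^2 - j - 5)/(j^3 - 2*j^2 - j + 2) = (j + 5)/(j - 2)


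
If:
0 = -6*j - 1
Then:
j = -1/6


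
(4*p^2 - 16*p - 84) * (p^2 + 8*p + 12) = 4*p^4 + 16*p^3 - 164*p^2 - 864*p - 1008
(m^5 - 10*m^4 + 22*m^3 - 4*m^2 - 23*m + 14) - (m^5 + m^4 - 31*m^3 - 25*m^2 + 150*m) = -11*m^4 + 53*m^3 + 21*m^2 - 173*m + 14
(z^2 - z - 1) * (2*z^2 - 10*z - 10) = 2*z^4 - 12*z^3 - 2*z^2 + 20*z + 10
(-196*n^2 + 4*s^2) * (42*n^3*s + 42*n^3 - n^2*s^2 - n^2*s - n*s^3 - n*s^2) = -8232*n^5*s - 8232*n^5 + 196*n^4*s^2 + 196*n^4*s + 364*n^3*s^3 + 364*n^3*s^2 - 4*n^2*s^4 - 4*n^2*s^3 - 4*n*s^5 - 4*n*s^4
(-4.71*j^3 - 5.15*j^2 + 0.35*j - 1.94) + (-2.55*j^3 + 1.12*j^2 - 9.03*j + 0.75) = -7.26*j^3 - 4.03*j^2 - 8.68*j - 1.19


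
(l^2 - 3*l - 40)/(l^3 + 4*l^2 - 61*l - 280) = 1/(l + 7)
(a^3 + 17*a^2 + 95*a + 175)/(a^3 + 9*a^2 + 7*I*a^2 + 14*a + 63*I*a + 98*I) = (a^2 + 10*a + 25)/(a^2 + a*(2 + 7*I) + 14*I)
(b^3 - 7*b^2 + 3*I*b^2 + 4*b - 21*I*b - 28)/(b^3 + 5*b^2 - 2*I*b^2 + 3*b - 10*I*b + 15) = (b^3 + b^2*(-7 + 3*I) + b*(4 - 21*I) - 28)/(b^3 + b^2*(5 - 2*I) + b*(3 - 10*I) + 15)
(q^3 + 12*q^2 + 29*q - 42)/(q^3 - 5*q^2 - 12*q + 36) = (q^3 + 12*q^2 + 29*q - 42)/(q^3 - 5*q^2 - 12*q + 36)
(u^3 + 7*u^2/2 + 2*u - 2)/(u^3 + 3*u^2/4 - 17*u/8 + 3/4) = 4*(u + 2)/(4*u - 3)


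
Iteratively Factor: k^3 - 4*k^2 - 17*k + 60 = (k - 5)*(k^2 + k - 12) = (k - 5)*(k + 4)*(k - 3)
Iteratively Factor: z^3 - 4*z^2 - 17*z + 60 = (z - 3)*(z^2 - z - 20) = (z - 5)*(z - 3)*(z + 4)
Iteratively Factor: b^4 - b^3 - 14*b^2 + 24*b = (b - 2)*(b^3 + b^2 - 12*b) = b*(b - 2)*(b^2 + b - 12) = b*(b - 2)*(b + 4)*(b - 3)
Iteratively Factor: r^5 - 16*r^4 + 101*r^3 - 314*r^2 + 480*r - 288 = (r - 2)*(r^4 - 14*r^3 + 73*r^2 - 168*r + 144) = (r - 3)*(r - 2)*(r^3 - 11*r^2 + 40*r - 48) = (r - 4)*(r - 3)*(r - 2)*(r^2 - 7*r + 12) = (r - 4)*(r - 3)^2*(r - 2)*(r - 4)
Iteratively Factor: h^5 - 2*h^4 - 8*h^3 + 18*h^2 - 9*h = (h)*(h^4 - 2*h^3 - 8*h^2 + 18*h - 9) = h*(h - 1)*(h^3 - h^2 - 9*h + 9) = h*(h - 1)*(h + 3)*(h^2 - 4*h + 3) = h*(h - 3)*(h - 1)*(h + 3)*(h - 1)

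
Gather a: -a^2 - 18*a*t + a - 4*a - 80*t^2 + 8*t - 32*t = -a^2 + a*(-18*t - 3) - 80*t^2 - 24*t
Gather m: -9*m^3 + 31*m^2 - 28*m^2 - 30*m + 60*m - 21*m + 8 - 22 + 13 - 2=-9*m^3 + 3*m^2 + 9*m - 3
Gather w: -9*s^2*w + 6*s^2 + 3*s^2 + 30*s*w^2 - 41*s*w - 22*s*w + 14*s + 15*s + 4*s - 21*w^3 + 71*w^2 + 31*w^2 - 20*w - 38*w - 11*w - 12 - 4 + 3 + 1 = 9*s^2 + 33*s - 21*w^3 + w^2*(30*s + 102) + w*(-9*s^2 - 63*s - 69) - 12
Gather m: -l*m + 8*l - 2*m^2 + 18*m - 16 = 8*l - 2*m^2 + m*(18 - l) - 16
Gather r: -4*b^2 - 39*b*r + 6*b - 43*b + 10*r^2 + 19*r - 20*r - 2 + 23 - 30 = -4*b^2 - 37*b + 10*r^2 + r*(-39*b - 1) - 9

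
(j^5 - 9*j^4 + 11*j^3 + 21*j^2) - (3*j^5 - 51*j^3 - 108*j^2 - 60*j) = -2*j^5 - 9*j^4 + 62*j^3 + 129*j^2 + 60*j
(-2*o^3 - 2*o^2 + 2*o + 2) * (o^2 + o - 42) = -2*o^5 - 4*o^4 + 84*o^3 + 88*o^2 - 82*o - 84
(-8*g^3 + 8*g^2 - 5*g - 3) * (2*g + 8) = -16*g^4 - 48*g^3 + 54*g^2 - 46*g - 24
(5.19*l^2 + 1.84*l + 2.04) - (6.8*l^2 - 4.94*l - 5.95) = -1.61*l^2 + 6.78*l + 7.99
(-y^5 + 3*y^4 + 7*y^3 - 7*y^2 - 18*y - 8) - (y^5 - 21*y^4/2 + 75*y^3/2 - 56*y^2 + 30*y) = -2*y^5 + 27*y^4/2 - 61*y^3/2 + 49*y^2 - 48*y - 8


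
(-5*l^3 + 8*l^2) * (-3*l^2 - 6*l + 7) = 15*l^5 + 6*l^4 - 83*l^3 + 56*l^2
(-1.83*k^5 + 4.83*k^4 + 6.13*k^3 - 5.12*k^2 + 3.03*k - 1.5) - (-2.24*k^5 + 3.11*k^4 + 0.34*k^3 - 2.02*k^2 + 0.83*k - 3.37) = 0.41*k^5 + 1.72*k^4 + 5.79*k^3 - 3.1*k^2 + 2.2*k + 1.87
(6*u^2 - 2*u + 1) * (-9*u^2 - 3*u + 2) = -54*u^4 + 9*u^2 - 7*u + 2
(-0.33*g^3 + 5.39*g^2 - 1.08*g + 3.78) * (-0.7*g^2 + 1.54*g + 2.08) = 0.231*g^5 - 4.2812*g^4 + 8.3702*g^3 + 6.902*g^2 + 3.5748*g + 7.8624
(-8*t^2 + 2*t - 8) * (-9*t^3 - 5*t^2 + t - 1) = 72*t^5 + 22*t^4 + 54*t^3 + 50*t^2 - 10*t + 8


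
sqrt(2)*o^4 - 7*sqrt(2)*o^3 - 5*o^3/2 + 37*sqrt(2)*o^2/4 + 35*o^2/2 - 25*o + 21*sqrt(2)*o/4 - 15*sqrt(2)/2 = (o - 5)*(o - 2)*(o - 3*sqrt(2)/2)*(sqrt(2)*o + 1/2)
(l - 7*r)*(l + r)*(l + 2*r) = l^3 - 4*l^2*r - 19*l*r^2 - 14*r^3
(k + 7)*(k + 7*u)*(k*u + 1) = k^3*u + 7*k^2*u^2 + 7*k^2*u + k^2 + 49*k*u^2 + 7*k*u + 7*k + 49*u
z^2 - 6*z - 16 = (z - 8)*(z + 2)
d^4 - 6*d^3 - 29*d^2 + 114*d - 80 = (d - 8)*(d - 2)*(d - 1)*(d + 5)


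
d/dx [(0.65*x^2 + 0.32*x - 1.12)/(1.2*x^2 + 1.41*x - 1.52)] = (0.5325*x^2 + 0.712*x + 1.0928)/(1.44*x^4 + 3.384*x^3 - 1.6599*x^2 - 4.2864*x + 2.3104)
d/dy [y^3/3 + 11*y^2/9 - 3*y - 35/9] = y^2 + 22*y/9 - 3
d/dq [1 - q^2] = -2*q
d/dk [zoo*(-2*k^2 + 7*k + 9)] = zoo*(k + 1)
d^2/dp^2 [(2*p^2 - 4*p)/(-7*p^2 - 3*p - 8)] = 28*(17*p^3 + 24*p^2 - 48*p - 16)/(343*p^6 + 441*p^5 + 1365*p^4 + 1035*p^3 + 1560*p^2 + 576*p + 512)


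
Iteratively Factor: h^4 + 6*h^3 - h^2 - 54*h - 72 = (h + 3)*(h^3 + 3*h^2 - 10*h - 24) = (h - 3)*(h + 3)*(h^2 + 6*h + 8) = (h - 3)*(h + 2)*(h + 3)*(h + 4)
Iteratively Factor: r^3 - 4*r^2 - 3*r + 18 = (r - 3)*(r^2 - r - 6) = (r - 3)^2*(r + 2)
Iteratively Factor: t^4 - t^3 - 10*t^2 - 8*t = (t + 2)*(t^3 - 3*t^2 - 4*t) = (t - 4)*(t + 2)*(t^2 + t) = (t - 4)*(t + 1)*(t + 2)*(t)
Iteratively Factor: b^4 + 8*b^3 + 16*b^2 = (b + 4)*(b^3 + 4*b^2) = (b + 4)^2*(b^2) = b*(b + 4)^2*(b)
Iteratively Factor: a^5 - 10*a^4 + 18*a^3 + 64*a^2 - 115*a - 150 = (a - 5)*(a^4 - 5*a^3 - 7*a^2 + 29*a + 30) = (a - 5)*(a + 2)*(a^3 - 7*a^2 + 7*a + 15) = (a - 5)*(a + 1)*(a + 2)*(a^2 - 8*a + 15) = (a - 5)^2*(a + 1)*(a + 2)*(a - 3)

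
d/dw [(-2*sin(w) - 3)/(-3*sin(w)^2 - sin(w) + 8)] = (-18*sin(w) + 3*cos(2*w) - 22)*cos(w)/(3*sin(w)^2 + sin(w) - 8)^2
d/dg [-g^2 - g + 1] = -2*g - 1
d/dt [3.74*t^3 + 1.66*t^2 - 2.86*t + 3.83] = 11.22*t^2 + 3.32*t - 2.86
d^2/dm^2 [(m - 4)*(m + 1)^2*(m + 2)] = 12*m^2 - 22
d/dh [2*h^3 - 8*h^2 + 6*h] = 6*h^2 - 16*h + 6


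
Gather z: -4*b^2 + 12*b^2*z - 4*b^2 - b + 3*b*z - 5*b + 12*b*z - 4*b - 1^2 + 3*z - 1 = -8*b^2 - 10*b + z*(12*b^2 + 15*b + 3) - 2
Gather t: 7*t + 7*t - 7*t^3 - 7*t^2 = -7*t^3 - 7*t^2 + 14*t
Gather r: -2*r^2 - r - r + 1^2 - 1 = -2*r^2 - 2*r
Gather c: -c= -c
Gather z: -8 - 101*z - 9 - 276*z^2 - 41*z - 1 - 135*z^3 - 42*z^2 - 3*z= -135*z^3 - 318*z^2 - 145*z - 18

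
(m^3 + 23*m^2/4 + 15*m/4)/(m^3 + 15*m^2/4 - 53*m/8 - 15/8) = 2*m*(4*m + 3)/(8*m^2 - 10*m - 3)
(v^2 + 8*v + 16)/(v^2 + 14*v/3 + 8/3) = 3*(v + 4)/(3*v + 2)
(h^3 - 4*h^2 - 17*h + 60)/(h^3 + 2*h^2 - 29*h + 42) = (h^2 - h - 20)/(h^2 + 5*h - 14)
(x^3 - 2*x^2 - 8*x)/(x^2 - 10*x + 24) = x*(x + 2)/(x - 6)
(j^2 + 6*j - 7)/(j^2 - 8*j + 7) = (j + 7)/(j - 7)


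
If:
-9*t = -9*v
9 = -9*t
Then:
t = -1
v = -1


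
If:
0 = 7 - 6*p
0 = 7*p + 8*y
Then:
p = 7/6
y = -49/48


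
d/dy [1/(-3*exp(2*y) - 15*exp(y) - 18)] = (2*exp(y) + 5)*exp(y)/(3*(exp(2*y) + 5*exp(y) + 6)^2)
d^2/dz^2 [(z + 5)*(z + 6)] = 2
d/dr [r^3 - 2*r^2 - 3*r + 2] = 3*r^2 - 4*r - 3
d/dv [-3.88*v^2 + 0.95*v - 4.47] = 0.95 - 7.76*v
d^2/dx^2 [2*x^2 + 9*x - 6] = 4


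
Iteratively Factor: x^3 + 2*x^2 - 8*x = (x)*(x^2 + 2*x - 8) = x*(x + 4)*(x - 2)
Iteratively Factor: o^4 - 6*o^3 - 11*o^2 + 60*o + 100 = (o + 2)*(o^3 - 8*o^2 + 5*o + 50) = (o - 5)*(o + 2)*(o^2 - 3*o - 10) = (o - 5)*(o + 2)^2*(o - 5)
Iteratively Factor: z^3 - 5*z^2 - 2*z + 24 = (z + 2)*(z^2 - 7*z + 12) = (z - 4)*(z + 2)*(z - 3)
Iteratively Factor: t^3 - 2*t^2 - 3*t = (t)*(t^2 - 2*t - 3) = t*(t - 3)*(t + 1)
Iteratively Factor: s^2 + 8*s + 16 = (s + 4)*(s + 4)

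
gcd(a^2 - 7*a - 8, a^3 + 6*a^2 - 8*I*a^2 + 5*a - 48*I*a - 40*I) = a + 1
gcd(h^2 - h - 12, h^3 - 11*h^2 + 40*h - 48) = h - 4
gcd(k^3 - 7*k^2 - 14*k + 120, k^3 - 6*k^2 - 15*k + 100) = k^2 - k - 20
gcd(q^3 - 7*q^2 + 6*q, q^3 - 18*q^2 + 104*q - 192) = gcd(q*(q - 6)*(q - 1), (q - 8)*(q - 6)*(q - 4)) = q - 6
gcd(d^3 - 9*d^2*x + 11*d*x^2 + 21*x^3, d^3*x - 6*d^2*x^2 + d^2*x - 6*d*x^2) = 1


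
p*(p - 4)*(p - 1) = p^3 - 5*p^2 + 4*p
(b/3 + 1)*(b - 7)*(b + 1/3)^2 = b^4/3 - 10*b^3/9 - 212*b^2/27 - 130*b/27 - 7/9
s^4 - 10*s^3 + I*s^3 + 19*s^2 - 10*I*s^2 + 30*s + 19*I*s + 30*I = (s - 6)*(s - 5)*(s + 1)*(s + I)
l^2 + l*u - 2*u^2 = (l - u)*(l + 2*u)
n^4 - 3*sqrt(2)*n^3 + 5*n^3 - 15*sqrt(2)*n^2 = n^2*(n + 5)*(n - 3*sqrt(2))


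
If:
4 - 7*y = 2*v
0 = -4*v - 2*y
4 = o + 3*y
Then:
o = 2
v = -1/3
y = 2/3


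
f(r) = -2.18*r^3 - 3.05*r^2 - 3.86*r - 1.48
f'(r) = -6.54*r^2 - 6.1*r - 3.86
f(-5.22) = 245.64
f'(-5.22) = -150.22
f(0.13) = -2.04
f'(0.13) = -4.76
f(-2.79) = 32.89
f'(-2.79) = -37.75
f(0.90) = -9.01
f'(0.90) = -14.65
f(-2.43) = 21.17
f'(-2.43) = -27.66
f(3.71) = -169.10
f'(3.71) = -116.51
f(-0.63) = 0.29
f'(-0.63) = -2.61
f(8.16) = -1420.54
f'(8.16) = -489.11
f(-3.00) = 41.51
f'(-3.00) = -44.42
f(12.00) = -4254.04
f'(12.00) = -1018.82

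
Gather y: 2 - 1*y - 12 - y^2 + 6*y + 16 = -y^2 + 5*y + 6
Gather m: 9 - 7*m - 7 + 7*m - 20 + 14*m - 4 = 14*m - 22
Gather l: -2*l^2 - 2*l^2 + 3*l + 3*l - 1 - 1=-4*l^2 + 6*l - 2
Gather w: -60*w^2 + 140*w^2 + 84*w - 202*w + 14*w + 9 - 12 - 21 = 80*w^2 - 104*w - 24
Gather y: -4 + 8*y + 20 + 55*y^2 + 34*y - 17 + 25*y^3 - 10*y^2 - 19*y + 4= 25*y^3 + 45*y^2 + 23*y + 3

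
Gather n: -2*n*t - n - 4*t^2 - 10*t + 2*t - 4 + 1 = n*(-2*t - 1) - 4*t^2 - 8*t - 3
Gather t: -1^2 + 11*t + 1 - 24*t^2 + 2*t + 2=-24*t^2 + 13*t + 2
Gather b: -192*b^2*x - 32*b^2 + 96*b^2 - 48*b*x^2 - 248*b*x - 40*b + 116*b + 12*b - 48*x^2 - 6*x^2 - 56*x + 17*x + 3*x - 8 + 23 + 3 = b^2*(64 - 192*x) + b*(-48*x^2 - 248*x + 88) - 54*x^2 - 36*x + 18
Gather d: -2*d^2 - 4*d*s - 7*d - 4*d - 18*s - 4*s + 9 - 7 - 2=-2*d^2 + d*(-4*s - 11) - 22*s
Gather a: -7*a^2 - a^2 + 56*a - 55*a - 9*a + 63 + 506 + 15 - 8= -8*a^2 - 8*a + 576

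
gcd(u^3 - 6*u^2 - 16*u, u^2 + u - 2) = u + 2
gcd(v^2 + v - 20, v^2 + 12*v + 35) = v + 5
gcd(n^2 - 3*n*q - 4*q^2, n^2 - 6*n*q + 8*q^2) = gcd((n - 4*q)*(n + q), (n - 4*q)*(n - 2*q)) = -n + 4*q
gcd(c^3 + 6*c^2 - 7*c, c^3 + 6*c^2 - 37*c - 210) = c + 7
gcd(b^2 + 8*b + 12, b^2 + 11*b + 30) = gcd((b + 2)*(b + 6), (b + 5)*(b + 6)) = b + 6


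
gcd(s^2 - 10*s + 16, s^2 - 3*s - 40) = s - 8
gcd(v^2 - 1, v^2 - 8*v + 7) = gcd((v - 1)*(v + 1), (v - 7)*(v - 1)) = v - 1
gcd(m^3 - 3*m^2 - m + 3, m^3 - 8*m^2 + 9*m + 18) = m^2 - 2*m - 3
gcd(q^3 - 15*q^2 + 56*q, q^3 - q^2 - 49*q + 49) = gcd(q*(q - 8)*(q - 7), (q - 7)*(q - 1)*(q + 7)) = q - 7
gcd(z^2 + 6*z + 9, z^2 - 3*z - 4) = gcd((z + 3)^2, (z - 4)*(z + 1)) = 1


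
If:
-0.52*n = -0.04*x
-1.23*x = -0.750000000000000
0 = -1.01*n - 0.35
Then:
No Solution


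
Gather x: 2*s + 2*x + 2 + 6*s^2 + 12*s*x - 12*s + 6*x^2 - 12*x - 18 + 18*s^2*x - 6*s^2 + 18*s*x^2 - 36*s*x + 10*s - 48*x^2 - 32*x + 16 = x^2*(18*s - 42) + x*(18*s^2 - 24*s - 42)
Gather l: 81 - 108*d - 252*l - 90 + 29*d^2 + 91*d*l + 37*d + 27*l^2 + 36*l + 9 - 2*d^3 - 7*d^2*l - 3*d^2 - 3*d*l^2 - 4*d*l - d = -2*d^3 + 26*d^2 - 72*d + l^2*(27 - 3*d) + l*(-7*d^2 + 87*d - 216)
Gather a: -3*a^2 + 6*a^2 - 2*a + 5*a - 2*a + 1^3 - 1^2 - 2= 3*a^2 + a - 2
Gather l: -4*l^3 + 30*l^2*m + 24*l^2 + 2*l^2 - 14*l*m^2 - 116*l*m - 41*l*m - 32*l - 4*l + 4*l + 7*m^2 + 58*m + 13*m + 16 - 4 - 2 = -4*l^3 + l^2*(30*m + 26) + l*(-14*m^2 - 157*m - 32) + 7*m^2 + 71*m + 10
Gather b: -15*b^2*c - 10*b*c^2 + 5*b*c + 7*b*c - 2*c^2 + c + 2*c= -15*b^2*c + b*(-10*c^2 + 12*c) - 2*c^2 + 3*c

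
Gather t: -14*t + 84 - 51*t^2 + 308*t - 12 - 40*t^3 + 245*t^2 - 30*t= -40*t^3 + 194*t^2 + 264*t + 72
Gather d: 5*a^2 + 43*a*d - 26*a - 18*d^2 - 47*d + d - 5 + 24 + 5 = 5*a^2 - 26*a - 18*d^2 + d*(43*a - 46) + 24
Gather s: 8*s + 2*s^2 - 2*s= 2*s^2 + 6*s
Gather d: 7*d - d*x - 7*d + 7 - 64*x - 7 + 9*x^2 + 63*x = -d*x + 9*x^2 - x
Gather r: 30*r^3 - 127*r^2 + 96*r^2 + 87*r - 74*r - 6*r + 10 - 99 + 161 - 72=30*r^3 - 31*r^2 + 7*r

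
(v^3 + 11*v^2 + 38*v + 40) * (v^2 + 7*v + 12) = v^5 + 18*v^4 + 127*v^3 + 438*v^2 + 736*v + 480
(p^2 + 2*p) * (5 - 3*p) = -3*p^3 - p^2 + 10*p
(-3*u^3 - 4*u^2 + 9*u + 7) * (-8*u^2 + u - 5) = 24*u^5 + 29*u^4 - 61*u^3 - 27*u^2 - 38*u - 35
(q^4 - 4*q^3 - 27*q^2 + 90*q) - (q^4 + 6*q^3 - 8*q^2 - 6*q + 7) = -10*q^3 - 19*q^2 + 96*q - 7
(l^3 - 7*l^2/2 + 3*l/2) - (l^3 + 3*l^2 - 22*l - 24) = -13*l^2/2 + 47*l/2 + 24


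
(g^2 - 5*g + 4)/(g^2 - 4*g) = (g - 1)/g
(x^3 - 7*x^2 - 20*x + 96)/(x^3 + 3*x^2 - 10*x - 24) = (x - 8)/(x + 2)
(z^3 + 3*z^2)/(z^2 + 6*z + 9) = z^2/(z + 3)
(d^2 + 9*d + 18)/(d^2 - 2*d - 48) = (d + 3)/(d - 8)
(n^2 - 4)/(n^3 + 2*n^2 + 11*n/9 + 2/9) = 9*(n^2 - 4)/(9*n^3 + 18*n^2 + 11*n + 2)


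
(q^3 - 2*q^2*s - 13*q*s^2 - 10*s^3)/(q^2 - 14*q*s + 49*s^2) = (q^3 - 2*q^2*s - 13*q*s^2 - 10*s^3)/(q^2 - 14*q*s + 49*s^2)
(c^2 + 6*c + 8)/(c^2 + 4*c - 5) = (c^2 + 6*c + 8)/(c^2 + 4*c - 5)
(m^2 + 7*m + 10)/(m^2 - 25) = (m + 2)/(m - 5)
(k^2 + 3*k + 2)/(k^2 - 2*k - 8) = (k + 1)/(k - 4)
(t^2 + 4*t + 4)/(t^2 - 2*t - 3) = (t^2 + 4*t + 4)/(t^2 - 2*t - 3)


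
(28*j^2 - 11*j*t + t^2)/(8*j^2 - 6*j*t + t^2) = (-7*j + t)/(-2*j + t)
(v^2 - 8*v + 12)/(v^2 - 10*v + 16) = (v - 6)/(v - 8)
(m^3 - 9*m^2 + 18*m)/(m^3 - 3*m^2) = (m - 6)/m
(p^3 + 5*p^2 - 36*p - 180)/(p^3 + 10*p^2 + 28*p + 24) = (p^2 - p - 30)/(p^2 + 4*p + 4)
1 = 1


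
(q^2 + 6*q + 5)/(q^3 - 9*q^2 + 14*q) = (q^2 + 6*q + 5)/(q*(q^2 - 9*q + 14))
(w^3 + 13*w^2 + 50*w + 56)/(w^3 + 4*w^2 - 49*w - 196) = (w + 2)/(w - 7)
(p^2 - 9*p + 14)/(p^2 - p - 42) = (p - 2)/(p + 6)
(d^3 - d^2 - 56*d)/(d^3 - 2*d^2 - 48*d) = (d + 7)/(d + 6)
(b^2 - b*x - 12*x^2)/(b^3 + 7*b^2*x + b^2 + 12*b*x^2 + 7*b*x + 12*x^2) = (b - 4*x)/(b^2 + 4*b*x + b + 4*x)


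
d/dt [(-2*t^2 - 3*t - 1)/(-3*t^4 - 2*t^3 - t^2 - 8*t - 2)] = (-12*t^5 - 31*t^4 - 24*t^3 + 7*t^2 + 6*t - 2)/(9*t^8 + 12*t^7 + 10*t^6 + 52*t^5 + 45*t^4 + 24*t^3 + 68*t^2 + 32*t + 4)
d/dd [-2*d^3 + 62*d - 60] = 62 - 6*d^2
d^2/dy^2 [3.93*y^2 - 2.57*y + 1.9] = 7.86000000000000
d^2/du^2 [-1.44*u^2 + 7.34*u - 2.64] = -2.88000000000000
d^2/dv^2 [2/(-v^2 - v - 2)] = 4*(v^2 + v - (2*v + 1)^2 + 2)/(v^2 + v + 2)^3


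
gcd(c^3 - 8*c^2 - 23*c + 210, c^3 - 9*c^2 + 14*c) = c - 7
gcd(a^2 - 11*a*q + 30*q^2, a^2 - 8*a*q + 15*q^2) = -a + 5*q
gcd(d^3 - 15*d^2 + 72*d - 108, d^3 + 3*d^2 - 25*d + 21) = d - 3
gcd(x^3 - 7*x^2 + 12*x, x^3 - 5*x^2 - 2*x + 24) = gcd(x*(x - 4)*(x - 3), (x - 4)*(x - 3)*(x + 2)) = x^2 - 7*x + 12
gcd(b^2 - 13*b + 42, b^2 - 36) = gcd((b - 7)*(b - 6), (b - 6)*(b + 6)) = b - 6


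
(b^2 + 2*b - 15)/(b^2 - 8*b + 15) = (b + 5)/(b - 5)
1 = 1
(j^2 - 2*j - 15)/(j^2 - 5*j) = (j + 3)/j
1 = 1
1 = 1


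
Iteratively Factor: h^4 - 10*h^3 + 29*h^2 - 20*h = (h - 5)*(h^3 - 5*h^2 + 4*h) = (h - 5)*(h - 4)*(h^2 - h) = h*(h - 5)*(h - 4)*(h - 1)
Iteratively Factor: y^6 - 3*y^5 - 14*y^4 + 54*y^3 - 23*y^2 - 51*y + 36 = (y + 4)*(y^5 - 7*y^4 + 14*y^3 - 2*y^2 - 15*y + 9) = (y - 1)*(y + 4)*(y^4 - 6*y^3 + 8*y^2 + 6*y - 9) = (y - 1)^2*(y + 4)*(y^3 - 5*y^2 + 3*y + 9) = (y - 1)^2*(y + 1)*(y + 4)*(y^2 - 6*y + 9) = (y - 3)*(y - 1)^2*(y + 1)*(y + 4)*(y - 3)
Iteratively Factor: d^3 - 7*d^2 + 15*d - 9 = (d - 1)*(d^2 - 6*d + 9) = (d - 3)*(d - 1)*(d - 3)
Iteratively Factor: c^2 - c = (c)*(c - 1)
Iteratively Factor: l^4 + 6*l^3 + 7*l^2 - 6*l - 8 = (l + 2)*(l^3 + 4*l^2 - l - 4) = (l - 1)*(l + 2)*(l^2 + 5*l + 4) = (l - 1)*(l + 2)*(l + 4)*(l + 1)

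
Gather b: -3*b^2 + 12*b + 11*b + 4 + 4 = -3*b^2 + 23*b + 8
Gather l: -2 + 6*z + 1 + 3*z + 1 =9*z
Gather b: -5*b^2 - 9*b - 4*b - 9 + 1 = -5*b^2 - 13*b - 8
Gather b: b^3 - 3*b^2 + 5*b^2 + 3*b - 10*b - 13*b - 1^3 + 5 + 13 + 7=b^3 + 2*b^2 - 20*b + 24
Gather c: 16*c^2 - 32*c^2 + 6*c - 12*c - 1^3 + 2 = -16*c^2 - 6*c + 1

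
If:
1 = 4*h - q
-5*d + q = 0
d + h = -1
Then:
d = -5/9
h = -4/9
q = -25/9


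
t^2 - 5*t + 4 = (t - 4)*(t - 1)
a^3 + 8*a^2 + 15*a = a*(a + 3)*(a + 5)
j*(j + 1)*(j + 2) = j^3 + 3*j^2 + 2*j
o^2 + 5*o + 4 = (o + 1)*(o + 4)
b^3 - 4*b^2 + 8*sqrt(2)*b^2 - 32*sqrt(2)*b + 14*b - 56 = (b - 4)*(b + sqrt(2))*(b + 7*sqrt(2))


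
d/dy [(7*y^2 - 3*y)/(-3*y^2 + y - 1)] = (-2*y^2 - 14*y + 3)/(9*y^4 - 6*y^3 + 7*y^2 - 2*y + 1)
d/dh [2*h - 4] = 2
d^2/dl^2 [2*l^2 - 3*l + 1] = 4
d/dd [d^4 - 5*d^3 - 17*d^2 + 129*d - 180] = 4*d^3 - 15*d^2 - 34*d + 129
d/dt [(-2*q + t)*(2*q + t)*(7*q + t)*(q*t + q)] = q*(-28*q^3 - 8*q^2*t - 4*q^2 + 21*q*t^2 + 14*q*t + 4*t^3 + 3*t^2)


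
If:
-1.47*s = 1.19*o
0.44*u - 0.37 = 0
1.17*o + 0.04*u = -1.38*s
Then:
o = -0.64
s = 0.52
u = 0.84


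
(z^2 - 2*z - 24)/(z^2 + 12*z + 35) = (z^2 - 2*z - 24)/(z^2 + 12*z + 35)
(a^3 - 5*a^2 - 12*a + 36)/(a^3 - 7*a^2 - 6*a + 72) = (a - 2)/(a - 4)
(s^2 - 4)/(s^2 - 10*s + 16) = (s + 2)/(s - 8)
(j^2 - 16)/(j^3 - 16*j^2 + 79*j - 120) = (j^2 - 16)/(j^3 - 16*j^2 + 79*j - 120)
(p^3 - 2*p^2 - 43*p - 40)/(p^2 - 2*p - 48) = (p^2 + 6*p + 5)/(p + 6)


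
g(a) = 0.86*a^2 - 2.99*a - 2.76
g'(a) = 1.72*a - 2.99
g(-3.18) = 15.44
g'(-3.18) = -8.46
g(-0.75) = -0.03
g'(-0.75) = -4.28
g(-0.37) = -1.54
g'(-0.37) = -3.63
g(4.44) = 0.92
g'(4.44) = 4.65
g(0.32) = -3.63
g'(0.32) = -2.44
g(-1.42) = 3.22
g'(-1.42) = -5.43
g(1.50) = -5.31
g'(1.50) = -0.41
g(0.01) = -2.79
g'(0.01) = -2.97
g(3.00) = -3.99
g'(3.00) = 2.17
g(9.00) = 39.99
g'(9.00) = 12.49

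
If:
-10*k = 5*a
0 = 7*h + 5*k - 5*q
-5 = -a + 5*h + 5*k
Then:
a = 25*q/12 + 35/12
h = 35*q/24 + 25/24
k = -25*q/24 - 35/24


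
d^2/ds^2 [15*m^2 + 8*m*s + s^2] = 2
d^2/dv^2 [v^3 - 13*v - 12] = 6*v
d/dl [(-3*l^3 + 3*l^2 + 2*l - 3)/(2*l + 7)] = (-12*l^3 - 57*l^2 + 42*l + 20)/(4*l^2 + 28*l + 49)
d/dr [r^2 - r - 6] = 2*r - 1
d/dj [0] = 0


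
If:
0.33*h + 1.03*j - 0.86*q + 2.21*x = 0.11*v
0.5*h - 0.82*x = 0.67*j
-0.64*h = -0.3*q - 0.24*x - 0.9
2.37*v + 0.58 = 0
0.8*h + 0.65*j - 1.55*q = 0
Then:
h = 2.16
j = 2.37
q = 2.11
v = -0.24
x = -0.62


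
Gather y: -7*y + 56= 56 - 7*y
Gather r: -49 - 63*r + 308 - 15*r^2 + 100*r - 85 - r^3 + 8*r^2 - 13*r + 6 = -r^3 - 7*r^2 + 24*r + 180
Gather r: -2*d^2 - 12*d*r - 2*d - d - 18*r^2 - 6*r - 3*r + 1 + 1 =-2*d^2 - 3*d - 18*r^2 + r*(-12*d - 9) + 2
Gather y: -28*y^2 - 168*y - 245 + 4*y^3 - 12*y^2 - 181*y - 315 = 4*y^3 - 40*y^2 - 349*y - 560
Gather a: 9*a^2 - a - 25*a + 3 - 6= 9*a^2 - 26*a - 3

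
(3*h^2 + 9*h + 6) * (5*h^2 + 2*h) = 15*h^4 + 51*h^3 + 48*h^2 + 12*h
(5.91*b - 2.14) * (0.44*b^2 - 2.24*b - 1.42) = 2.6004*b^3 - 14.18*b^2 - 3.5986*b + 3.0388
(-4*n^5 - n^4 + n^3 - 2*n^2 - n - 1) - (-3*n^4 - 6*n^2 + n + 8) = -4*n^5 + 2*n^4 + n^3 + 4*n^2 - 2*n - 9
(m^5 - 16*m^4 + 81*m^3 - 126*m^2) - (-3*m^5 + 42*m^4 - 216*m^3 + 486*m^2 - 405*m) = 4*m^5 - 58*m^4 + 297*m^3 - 612*m^2 + 405*m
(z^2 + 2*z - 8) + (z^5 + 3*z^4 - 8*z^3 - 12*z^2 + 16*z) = z^5 + 3*z^4 - 8*z^3 - 11*z^2 + 18*z - 8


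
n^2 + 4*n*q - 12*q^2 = (n - 2*q)*(n + 6*q)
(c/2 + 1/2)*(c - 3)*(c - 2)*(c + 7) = c^4/2 + 3*c^3/2 - 27*c^2/2 + 13*c/2 + 21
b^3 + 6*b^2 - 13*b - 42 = (b - 3)*(b + 2)*(b + 7)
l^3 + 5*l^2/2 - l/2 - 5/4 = (l + 5/2)*(l - sqrt(2)/2)*(l + sqrt(2)/2)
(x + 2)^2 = x^2 + 4*x + 4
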